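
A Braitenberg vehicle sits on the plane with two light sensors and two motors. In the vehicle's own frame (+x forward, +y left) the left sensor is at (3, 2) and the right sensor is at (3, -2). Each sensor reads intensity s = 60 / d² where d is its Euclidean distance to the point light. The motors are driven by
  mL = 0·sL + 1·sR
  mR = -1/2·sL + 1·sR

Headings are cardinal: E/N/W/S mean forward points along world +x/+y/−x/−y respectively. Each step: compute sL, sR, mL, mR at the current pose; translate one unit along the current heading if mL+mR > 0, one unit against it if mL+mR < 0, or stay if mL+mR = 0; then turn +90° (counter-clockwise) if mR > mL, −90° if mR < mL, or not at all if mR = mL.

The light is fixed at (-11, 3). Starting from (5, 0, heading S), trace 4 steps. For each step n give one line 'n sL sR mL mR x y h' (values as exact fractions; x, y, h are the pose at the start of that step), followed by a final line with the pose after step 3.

0 1/6 15/58 15/58 61/348 5 0 S
1 12/41 60/173 60/173 1422/7093 5 -1 W
2 6/17 6/29 6/29 15/493 4 -1 N
3 12/65 60/349 60/349 1806/22685 4 0 E
final 5 0 S

n=0: pose=(5,0,S); sL=1/6, sR=15/58; mL=15/58, mR=61/348; mL+mR=151/348 → advance +1; mR−mL=-1/12 → turn -1·90°
n=1: pose=(5,-1,W); sL=12/41, sR=60/173; mL=60/173, mR=1422/7093; mL+mR=3882/7093 → advance +1; mR−mL=-6/41 → turn -1·90°
n=2: pose=(4,-1,N); sL=6/17, sR=6/29; mL=6/29, mR=15/493; mL+mR=117/493 → advance +1; mR−mL=-3/17 → turn -1·90°
n=3: pose=(4,0,E); sL=12/65, sR=60/349; mL=60/349, mR=1806/22685; mL+mR=5706/22685 → advance +1; mR−mL=-6/65 → turn -1·90°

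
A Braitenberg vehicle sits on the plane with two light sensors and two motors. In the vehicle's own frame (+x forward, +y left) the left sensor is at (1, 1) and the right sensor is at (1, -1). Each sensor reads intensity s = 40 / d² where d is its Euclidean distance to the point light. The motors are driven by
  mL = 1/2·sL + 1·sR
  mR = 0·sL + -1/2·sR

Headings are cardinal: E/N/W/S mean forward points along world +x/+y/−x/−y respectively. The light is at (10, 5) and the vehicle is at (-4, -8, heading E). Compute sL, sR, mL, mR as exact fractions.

left sensor world pos  = (-3, -7); dL² = 313
right sensor world pos = (-3, -9); dR² = 365
sL = 40/313 = 40/313
sR = 40/365 = 8/73
mL = 1/2·sL + 1·sR = 3964/22849
mR = 0·sL + -1/2·sR = -4/73

40/313 8/73 3964/22849 -4/73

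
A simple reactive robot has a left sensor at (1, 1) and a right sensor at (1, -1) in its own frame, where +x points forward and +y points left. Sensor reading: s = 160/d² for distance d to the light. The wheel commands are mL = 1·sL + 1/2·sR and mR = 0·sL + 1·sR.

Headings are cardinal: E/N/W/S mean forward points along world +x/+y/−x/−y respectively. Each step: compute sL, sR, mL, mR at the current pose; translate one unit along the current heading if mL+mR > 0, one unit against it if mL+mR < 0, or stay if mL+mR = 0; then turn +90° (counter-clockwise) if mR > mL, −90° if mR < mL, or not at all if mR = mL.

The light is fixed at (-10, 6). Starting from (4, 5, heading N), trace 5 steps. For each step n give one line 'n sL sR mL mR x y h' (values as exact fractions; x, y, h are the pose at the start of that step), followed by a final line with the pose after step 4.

n=0: pose=(4,5,N); sL=160/169, sR=32/45; mL=9904/7605, mR=32/45; mL+mR=5104/2535 → advance +1; mR−mL=-4496/7605 → turn -1·90°
n=1: pose=(4,6,E); sL=80/113, sR=80/113; mL=120/113, mR=80/113; mL+mR=200/113 → advance +1; mR−mL=-40/113 → turn -1·90°
n=2: pose=(5,6,S); sL=160/257, sR=160/197; mL=52080/50629, mR=160/197; mL+mR=93200/50629 → advance +1; mR−mL=-10960/50629 → turn -1·90°
n=3: pose=(5,5,W); sL=4/5, sR=40/49; mL=296/245, mR=40/49; mL+mR=496/245 → advance +1; mR−mL=-96/245 → turn -1·90°
n=4: pose=(4,5,N); sL=160/169, sR=32/45; mL=9904/7605, mR=32/45; mL+mR=5104/2535 → advance +1; mR−mL=-4496/7605 → turn -1·90°

0 160/169 32/45 9904/7605 32/45 4 5 N
1 80/113 80/113 120/113 80/113 4 6 E
2 160/257 160/197 52080/50629 160/197 5 6 S
3 4/5 40/49 296/245 40/49 5 5 W
4 160/169 32/45 9904/7605 32/45 4 5 N
final 4 6 E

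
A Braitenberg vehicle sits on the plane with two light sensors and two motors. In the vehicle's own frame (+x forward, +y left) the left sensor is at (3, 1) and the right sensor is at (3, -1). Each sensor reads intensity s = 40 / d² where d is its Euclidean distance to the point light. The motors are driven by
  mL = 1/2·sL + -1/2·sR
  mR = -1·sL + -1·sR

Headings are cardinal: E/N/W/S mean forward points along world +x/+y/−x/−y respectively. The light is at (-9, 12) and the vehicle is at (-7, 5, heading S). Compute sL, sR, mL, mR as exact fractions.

left sensor world pos  = (-6, 2); dL² = 109
right sensor world pos = (-8, 2); dR² = 101
sL = 40/109 = 40/109
sR = 40/101 = 40/101
mL = 1/2·sL + -1/2·sR = -160/11009
mR = -1·sL + -1·sR = -8400/11009

40/109 40/101 -160/11009 -8400/11009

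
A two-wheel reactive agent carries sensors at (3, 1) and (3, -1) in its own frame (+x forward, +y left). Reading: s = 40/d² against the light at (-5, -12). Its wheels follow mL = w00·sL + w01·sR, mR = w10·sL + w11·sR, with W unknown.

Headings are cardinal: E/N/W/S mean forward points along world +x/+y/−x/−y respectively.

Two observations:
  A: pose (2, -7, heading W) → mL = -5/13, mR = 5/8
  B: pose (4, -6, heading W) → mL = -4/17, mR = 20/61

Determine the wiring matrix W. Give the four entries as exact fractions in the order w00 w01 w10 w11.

obs A: pose=(2,-7,W) → sL=5/4, sR=10/13, mL=-5/13, mR=5/8
obs B: pose=(4,-6,W) → sL=40/61, sR=8/17, mL=-4/17, mR=20/61
sensor matrix S = [[5/4, 10/13], [40/61, 8/17]]; det S = 1130/13481
solve [mL_A; mL_B] = S·[w00; w01] and [mR_A; mR_B] = S·[w10; w11]:
  w00 = 0, w01 = -1/2, w10 = 1/2, w11 = 0

0 -1/2 1/2 0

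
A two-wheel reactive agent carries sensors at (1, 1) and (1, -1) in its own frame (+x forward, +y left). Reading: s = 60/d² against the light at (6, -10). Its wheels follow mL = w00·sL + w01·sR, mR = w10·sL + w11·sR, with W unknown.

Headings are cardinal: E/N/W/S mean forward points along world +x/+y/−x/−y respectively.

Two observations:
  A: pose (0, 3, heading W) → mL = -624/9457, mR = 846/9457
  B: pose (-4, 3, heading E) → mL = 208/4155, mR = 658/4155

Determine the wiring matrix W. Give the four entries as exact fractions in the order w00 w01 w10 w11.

obs A: pose=(0,3,W) → sL=60/193, sR=12/49, mL=-624/9457, mR=846/9457
obs B: pose=(-4,3,E) → sL=60/277, sR=4/15, mL=208/4155, mR=658/4155
sensor matrix S = [[60/193, 12/49], [60/277, 4/15]]; det S = 78208/2619589
solve [mL_A; mL_B] = S·[w00; w01] and [mR_A; mR_B] = S·[w10; w11]:
  w00 = -1, w01 = 1, w10 = -1/2, w11 = 1

-1 1 -1/2 1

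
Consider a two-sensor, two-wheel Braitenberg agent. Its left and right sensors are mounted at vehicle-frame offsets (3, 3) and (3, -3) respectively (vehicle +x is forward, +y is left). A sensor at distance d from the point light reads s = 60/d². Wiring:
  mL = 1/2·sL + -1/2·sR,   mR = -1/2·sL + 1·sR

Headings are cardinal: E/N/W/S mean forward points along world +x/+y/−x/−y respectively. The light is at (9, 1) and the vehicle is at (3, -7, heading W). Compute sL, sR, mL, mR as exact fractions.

30/101 30/53 -720/5353 2235/5353

left sensor world pos  = (0, -10); dL² = 202
right sensor world pos = (0, -4); dR² = 106
sL = 60/202 = 30/101
sR = 60/106 = 30/53
mL = 1/2·sL + -1/2·sR = -720/5353
mR = -1/2·sL + 1·sR = 2235/5353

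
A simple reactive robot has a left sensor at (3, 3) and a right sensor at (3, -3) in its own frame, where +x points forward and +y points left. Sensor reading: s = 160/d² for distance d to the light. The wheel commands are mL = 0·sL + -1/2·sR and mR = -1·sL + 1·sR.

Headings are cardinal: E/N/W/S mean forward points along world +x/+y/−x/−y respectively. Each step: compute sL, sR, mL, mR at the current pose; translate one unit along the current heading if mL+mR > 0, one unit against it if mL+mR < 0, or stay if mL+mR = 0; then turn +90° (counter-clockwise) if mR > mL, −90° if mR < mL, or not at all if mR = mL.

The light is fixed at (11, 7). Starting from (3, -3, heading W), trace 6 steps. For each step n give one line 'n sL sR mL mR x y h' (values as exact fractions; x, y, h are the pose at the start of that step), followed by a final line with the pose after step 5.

0 16/29 16/17 -8/17 192/493 3 -3 W
1 32/37 160/269 -80/269 -2688/9953 4 -3 S
2 40/13 1 -1/2 -27/13 4 -2 E
3 160/169 32/53 -16/53 -3072/8957 3 -2 S
4 80/121 80/73 -40/73 3840/8833 3 -1 W
5 160/137 160/221 -80/221 -13440/30277 4 -1 S
final 4 0 W

n=0: pose=(3,-3,W); sL=16/29, sR=16/17; mL=-8/17, mR=192/493; mL+mR=-40/493 → advance -1; mR−mL=424/493 → turn +1·90°
n=1: pose=(4,-3,S); sL=32/37, sR=160/269; mL=-80/269, mR=-2688/9953; mL+mR=-5648/9953 → advance -1; mR−mL=272/9953 → turn +1·90°
n=2: pose=(4,-2,E); sL=40/13, sR=1; mL=-1/2, mR=-27/13; mL+mR=-67/26 → advance -1; mR−mL=-41/26 → turn -1·90°
n=3: pose=(3,-2,S); sL=160/169, sR=32/53; mL=-16/53, mR=-3072/8957; mL+mR=-5776/8957 → advance -1; mR−mL=-368/8957 → turn -1·90°
n=4: pose=(3,-1,W); sL=80/121, sR=80/73; mL=-40/73, mR=3840/8833; mL+mR=-1000/8833 → advance -1; mR−mL=8680/8833 → turn +1·90°
n=5: pose=(4,-1,S); sL=160/137, sR=160/221; mL=-80/221, mR=-13440/30277; mL+mR=-24400/30277 → advance -1; mR−mL=-2480/30277 → turn -1·90°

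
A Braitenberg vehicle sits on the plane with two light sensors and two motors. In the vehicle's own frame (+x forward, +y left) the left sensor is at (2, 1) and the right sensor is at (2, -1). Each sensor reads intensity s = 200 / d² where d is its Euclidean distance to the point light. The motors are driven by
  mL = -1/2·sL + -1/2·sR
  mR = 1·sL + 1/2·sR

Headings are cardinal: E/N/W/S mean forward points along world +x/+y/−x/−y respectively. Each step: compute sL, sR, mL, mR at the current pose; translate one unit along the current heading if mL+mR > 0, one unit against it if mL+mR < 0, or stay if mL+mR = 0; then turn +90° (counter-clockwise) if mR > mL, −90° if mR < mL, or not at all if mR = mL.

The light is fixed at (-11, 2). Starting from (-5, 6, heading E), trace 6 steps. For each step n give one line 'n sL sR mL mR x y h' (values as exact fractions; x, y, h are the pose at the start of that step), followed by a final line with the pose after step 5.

n=0: pose=(-5,6,E); sL=200/89, sR=200/73; mL=-16200/6497, mR=23500/6497; mL+mR=100/89 → advance +1; mR−mL=39700/6497 → turn +1·90°
n=1: pose=(-4,6,N); sL=25/9, sR=2; mL=-43/18, mR=34/9; mL+mR=25/18 → advance +1; mR−mL=37/6 → turn +1·90°
n=2: pose=(-4,7,W); sL=200/41, sR=200/61; mL=-10200/2501, mR=16300/2501; mL+mR=100/41 → advance +1; mR−mL=26500/2501 → turn +1·90°
n=3: pose=(-5,7,S); sL=100/29, sR=100/17; mL=-2300/493, mR=3150/493; mL+mR=50/29 → advance +1; mR−mL=5450/493 → turn +1·90°
n=4: pose=(-5,6,E); sL=200/89, sR=200/73; mL=-16200/6497, mR=23500/6497; mL+mR=100/89 → advance +1; mR−mL=39700/6497 → turn +1·90°
n=5: pose=(-4,6,N); sL=25/9, sR=2; mL=-43/18, mR=34/9; mL+mR=25/18 → advance +1; mR−mL=37/6 → turn +1·90°

0 200/89 200/73 -16200/6497 23500/6497 -5 6 E
1 25/9 2 -43/18 34/9 -4 6 N
2 200/41 200/61 -10200/2501 16300/2501 -4 7 W
3 100/29 100/17 -2300/493 3150/493 -5 7 S
4 200/89 200/73 -16200/6497 23500/6497 -5 6 E
5 25/9 2 -43/18 34/9 -4 6 N
final -4 7 W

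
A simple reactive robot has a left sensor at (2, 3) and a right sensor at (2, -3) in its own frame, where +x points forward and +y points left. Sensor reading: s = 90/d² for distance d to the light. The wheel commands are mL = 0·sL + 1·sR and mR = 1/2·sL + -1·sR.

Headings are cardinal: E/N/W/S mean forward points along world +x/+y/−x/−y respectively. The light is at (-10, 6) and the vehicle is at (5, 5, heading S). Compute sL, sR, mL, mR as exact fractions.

left sensor world pos  = (8, 3); dL² = 333
right sensor world pos = (2, 3); dR² = 153
sL = 90/333 = 10/37
sR = 90/153 = 10/17
mL = 0·sL + 1·sR = 10/17
mR = 1/2·sL + -1·sR = -285/629

10/37 10/17 10/17 -285/629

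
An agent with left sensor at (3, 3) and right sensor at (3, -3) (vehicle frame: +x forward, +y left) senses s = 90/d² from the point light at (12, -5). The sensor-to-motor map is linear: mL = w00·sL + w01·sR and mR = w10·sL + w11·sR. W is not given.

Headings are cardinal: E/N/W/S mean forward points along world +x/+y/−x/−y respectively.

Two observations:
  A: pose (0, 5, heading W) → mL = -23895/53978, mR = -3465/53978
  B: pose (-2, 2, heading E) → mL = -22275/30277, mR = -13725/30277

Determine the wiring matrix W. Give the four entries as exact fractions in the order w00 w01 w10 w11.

obs A: pose=(0,5,W) → sL=45/137, sR=45/197, mL=-23895/53978, mR=-3465/53978
obs B: pose=(-2,2,E) → sL=90/221, sR=90/137, mL=-22275/30277, mR=-13725/30277
sensor matrix S = [[45/137, 45/197], [90/221, 90/137]]; det S = 100310400/817145953
solve [mL_A; mL_B] = S·[w00; w01] and [mR_A; mR_B] = S·[w10; w11]:
  w00 = -1, w01 = -1/2, w10 = 1/2, w11 = -1

-1 -1/2 1/2 -1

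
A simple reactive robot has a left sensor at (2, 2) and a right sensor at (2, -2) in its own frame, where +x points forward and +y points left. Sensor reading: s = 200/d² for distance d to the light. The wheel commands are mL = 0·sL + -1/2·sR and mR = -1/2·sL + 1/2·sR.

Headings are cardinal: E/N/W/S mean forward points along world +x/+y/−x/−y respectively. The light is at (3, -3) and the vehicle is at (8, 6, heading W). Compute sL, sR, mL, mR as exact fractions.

100/29 20/13 -10/13 -360/377

left sensor world pos  = (6, 4); dL² = 58
right sensor world pos = (6, 8); dR² = 130
sL = 200/58 = 100/29
sR = 200/130 = 20/13
mL = 0·sL + -1/2·sR = -10/13
mR = -1/2·sL + 1/2·sR = -360/377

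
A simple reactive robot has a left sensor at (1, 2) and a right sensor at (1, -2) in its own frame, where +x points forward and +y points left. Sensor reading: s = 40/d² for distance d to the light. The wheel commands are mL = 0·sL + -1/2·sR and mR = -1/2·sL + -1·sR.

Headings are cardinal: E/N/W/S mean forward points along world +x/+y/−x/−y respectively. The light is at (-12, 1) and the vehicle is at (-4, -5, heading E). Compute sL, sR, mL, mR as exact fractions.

40/97 8/29 -4/29 -1356/2813

left sensor world pos  = (-3, -3); dL² = 97
right sensor world pos = (-3, -7); dR² = 145
sL = 40/97 = 40/97
sR = 40/145 = 8/29
mL = 0·sL + -1/2·sR = -4/29
mR = -1/2·sL + -1·sR = -1356/2813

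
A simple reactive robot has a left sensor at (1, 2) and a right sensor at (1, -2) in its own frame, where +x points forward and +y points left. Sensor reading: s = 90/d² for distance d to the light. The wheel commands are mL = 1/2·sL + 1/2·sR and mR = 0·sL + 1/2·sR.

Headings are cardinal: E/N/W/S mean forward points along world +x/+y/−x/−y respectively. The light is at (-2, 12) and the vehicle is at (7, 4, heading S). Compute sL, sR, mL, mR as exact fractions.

45/101 9/13 747/1313 9/26

left sensor world pos  = (9, 3); dL² = 202
right sensor world pos = (5, 3); dR² = 130
sL = 90/202 = 45/101
sR = 90/130 = 9/13
mL = 1/2·sL + 1/2·sR = 747/1313
mR = 0·sL + 1/2·sR = 9/26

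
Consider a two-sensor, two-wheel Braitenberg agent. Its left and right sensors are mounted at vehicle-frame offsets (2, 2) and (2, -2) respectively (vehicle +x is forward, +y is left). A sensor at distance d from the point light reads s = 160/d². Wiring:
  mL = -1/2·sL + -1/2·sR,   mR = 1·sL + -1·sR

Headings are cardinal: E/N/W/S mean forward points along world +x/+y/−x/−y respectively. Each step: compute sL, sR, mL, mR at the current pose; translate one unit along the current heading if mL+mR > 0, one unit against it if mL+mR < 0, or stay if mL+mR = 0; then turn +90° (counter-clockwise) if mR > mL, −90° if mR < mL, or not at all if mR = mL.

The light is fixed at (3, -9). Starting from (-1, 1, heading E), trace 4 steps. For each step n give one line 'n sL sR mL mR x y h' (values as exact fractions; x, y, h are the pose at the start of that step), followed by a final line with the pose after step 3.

n=0: pose=(-1,1,E); sL=40/37, sR=40/17; mL=-1080/629, mR=-800/629; mL+mR=-1880/629 → advance -1; mR−mL=280/629 → turn +1·90°
n=1: pose=(-2,1,N); sL=160/193, sR=160/153; mL=-27680/29529, mR=-6400/29529; mL+mR=-11360/9843 → advance -1; mR−mL=21280/29529 → turn +1·90°
n=2: pose=(-2,0,W); sL=80/49, sR=16/17; mL=-1072/833, mR=576/833; mL+mR=-496/833 → advance -1; mR−mL=1648/833 → turn +1·90°
n=3: pose=(-1,0,S); sL=160/53, sR=32/17; mL=-2208/901, mR=1024/901; mL+mR=-1184/901 → advance -1; mR−mL=3232/901 → turn +1·90°

0 40/37 40/17 -1080/629 -800/629 -1 1 E
1 160/193 160/153 -27680/29529 -6400/29529 -2 1 N
2 80/49 16/17 -1072/833 576/833 -2 0 W
3 160/53 32/17 -2208/901 1024/901 -1 0 S
final -1 1 E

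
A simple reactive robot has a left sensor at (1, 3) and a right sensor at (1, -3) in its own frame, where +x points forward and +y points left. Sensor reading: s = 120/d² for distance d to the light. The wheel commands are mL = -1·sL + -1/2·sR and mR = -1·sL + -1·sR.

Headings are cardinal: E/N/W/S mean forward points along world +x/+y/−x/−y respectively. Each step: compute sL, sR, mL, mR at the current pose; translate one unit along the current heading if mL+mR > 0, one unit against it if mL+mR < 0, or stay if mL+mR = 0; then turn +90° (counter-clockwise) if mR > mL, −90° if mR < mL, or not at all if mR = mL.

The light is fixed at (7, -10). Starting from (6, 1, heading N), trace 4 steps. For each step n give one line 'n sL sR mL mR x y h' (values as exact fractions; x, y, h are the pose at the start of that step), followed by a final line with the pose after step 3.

0 3/4 30/37 -171/148 -231/148 6 1 N
1 120/169 120/49 -16020/8281 -26160/8281 6 0 E
2 60/41 60/53 -4410/2173 -5640/2173 5 0 S
3 120/73 24/41 -5796/2993 -6672/2993 5 1 W
final 6 1 N

n=0: pose=(6,1,N); sL=3/4, sR=30/37; mL=-171/148, mR=-231/148; mL+mR=-201/74 → advance -1; mR−mL=-15/37 → turn -1·90°
n=1: pose=(6,0,E); sL=120/169, sR=120/49; mL=-16020/8281, mR=-26160/8281; mL+mR=-42180/8281 → advance -1; mR−mL=-60/49 → turn -1·90°
n=2: pose=(5,0,S); sL=60/41, sR=60/53; mL=-4410/2173, mR=-5640/2173; mL+mR=-10050/2173 → advance -1; mR−mL=-30/53 → turn -1·90°
n=3: pose=(5,1,W); sL=120/73, sR=24/41; mL=-5796/2993, mR=-6672/2993; mL+mR=-12468/2993 → advance -1; mR−mL=-12/41 → turn -1·90°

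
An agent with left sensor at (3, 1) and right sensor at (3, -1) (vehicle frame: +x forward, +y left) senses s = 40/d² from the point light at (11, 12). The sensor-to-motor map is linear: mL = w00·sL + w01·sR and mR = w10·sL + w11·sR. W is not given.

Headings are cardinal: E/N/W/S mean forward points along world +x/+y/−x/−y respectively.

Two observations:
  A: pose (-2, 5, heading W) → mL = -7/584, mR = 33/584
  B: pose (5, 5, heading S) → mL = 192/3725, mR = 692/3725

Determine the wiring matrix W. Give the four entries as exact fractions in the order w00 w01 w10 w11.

obs A: pose=(-2,5,W) → sL=1/8, sR=10/73, mL=-7/584, mR=33/584
obs B: pose=(5,5,S) → sL=8/25, sR=40/149, mL=192/3725, mR=692/3725
sensor matrix S = [[1/8, 10/73], [8/25, 40/149]]; det S = -559/54385
solve [mL_A; mL_B] = S·[w00; w01] and [mR_A; mR_B] = S·[w10; w11]:
  w00 = 1, w01 = -1, w10 = 1, w11 = -1/2

1 -1 1 -1/2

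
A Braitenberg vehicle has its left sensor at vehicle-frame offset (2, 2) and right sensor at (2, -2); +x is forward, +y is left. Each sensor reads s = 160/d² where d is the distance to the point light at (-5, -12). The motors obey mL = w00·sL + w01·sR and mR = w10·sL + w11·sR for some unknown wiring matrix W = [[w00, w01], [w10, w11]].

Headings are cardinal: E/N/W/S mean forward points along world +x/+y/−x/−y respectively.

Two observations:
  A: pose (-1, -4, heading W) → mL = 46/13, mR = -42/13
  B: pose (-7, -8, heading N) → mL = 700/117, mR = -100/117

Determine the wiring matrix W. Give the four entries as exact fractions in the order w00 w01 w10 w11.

1/2 1 -1 1/2

obs A: pose=(-1,-4,W) → sL=4, sR=20/13, mL=46/13, mR=-42/13
obs B: pose=(-7,-8,N) → sL=40/13, sR=40/9, mL=700/117, mR=-100/117
sensor matrix S = [[4, 20/13], [40/13, 40/9]]; det S = 19840/1521
solve [mL_A; mL_B] = S·[w00; w01] and [mR_A; mR_B] = S·[w10; w11]:
  w00 = 1/2, w01 = 1, w10 = -1, w11 = 1/2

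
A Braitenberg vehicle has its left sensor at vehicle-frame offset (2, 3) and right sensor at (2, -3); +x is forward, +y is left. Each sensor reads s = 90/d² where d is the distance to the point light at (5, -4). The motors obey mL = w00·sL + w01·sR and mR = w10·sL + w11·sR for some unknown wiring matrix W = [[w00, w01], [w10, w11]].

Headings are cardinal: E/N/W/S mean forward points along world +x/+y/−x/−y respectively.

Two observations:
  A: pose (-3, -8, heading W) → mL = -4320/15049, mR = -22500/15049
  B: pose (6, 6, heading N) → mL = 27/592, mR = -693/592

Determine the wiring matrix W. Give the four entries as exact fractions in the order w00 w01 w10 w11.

1 -1 -1 -1

obs A: pose=(-3,-8,W) → sL=90/149, sR=90/101, mL=-4320/15049, mR=-22500/15049
obs B: pose=(6,6,N) → sL=45/74, sR=9/16, mL=27/592, mR=-693/592
sensor matrix S = [[90/149, 90/101], [45/74, 9/16]]; det S = -900315/4454504
solve [mL_A; mL_B] = S·[w00; w01] and [mR_A; mR_B] = S·[w10; w11]:
  w00 = 1, w01 = -1, w10 = -1, w11 = -1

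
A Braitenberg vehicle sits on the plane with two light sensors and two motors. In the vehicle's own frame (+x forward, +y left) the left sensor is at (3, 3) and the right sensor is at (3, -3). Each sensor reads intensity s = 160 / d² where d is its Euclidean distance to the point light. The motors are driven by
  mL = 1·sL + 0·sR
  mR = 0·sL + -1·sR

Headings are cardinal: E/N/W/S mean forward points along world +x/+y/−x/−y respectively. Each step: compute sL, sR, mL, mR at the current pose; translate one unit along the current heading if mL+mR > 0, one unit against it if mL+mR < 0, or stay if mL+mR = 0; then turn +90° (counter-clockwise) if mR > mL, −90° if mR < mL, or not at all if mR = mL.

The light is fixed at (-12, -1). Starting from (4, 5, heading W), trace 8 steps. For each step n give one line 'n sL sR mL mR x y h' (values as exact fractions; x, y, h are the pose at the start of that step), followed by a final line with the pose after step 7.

n=0: pose=(4,5,W); sL=80/89, sR=16/25; mL=80/89, mR=-16/25; mL+mR=576/2225 → advance +1; mR−mL=-3424/2225 → turn -1·90°
n=1: pose=(3,5,N); sL=32/45, sR=32/81; mL=32/45, mR=-32/81; mL+mR=128/405 → advance +1; mR−mL=-448/405 → turn -1·90°
n=2: pose=(3,6,E); sL=20/53, sR=8/17; mL=20/53, mR=-8/17; mL+mR=-84/901 → advance -1; mR−mL=-764/901 → turn -1·90°
n=3: pose=(2,6,S); sL=32/61, sR=160/137; mL=32/61, mR=-160/137; mL+mR=-5376/8357 → advance -1; mR−mL=-14144/8357 → turn -1·90°
n=4: pose=(2,7,W); sL=80/73, sR=80/121; mL=80/73, mR=-80/121; mL+mR=3840/8833 → advance +1; mR−mL=-15520/8833 → turn -1·90°
n=5: pose=(1,7,N); sL=160/221, sR=160/377; mL=160/221, mR=-160/377; mL+mR=1920/6409 → advance +1; mR−mL=-7360/6409 → turn -1·90°
n=6: pose=(1,8,E); sL=2/5, sR=40/73; mL=2/5, mR=-40/73; mL+mR=-54/365 → advance -1; mR−mL=-346/365 → turn -1·90°
n=7: pose=(0,8,S); sL=160/261, sR=160/117; mL=160/261, mR=-160/117; mL+mR=-2560/3393 → advance -1; mR−mL=-2240/1131 → turn -1·90°

0 80/89 16/25 80/89 -16/25 4 5 W
1 32/45 32/81 32/45 -32/81 3 5 N
2 20/53 8/17 20/53 -8/17 3 6 E
3 32/61 160/137 32/61 -160/137 2 6 S
4 80/73 80/121 80/73 -80/121 2 7 W
5 160/221 160/377 160/221 -160/377 1 7 N
6 2/5 40/73 2/5 -40/73 1 8 E
7 160/261 160/117 160/261 -160/117 0 8 S
final 0 9 W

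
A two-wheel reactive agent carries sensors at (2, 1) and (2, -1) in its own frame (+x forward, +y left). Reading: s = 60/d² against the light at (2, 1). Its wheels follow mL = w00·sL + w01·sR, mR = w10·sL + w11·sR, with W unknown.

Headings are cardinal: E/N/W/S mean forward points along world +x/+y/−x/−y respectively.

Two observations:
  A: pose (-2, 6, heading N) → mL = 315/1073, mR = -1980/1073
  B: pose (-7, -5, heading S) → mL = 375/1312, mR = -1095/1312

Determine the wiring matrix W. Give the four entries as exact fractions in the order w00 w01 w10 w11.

obs A: pose=(-2,6,N) → sL=30/37, sR=30/29, mL=315/1073, mR=-1980/1073
obs B: pose=(-7,-5,S) → sL=15/32, sR=15/41, mL=375/1312, mR=-1095/1312
sensor matrix S = [[30/37, 30/29], [15/32, 15/41]]; det S = -132525/703888
solve [mL_A; mL_B] = S·[w00; w01] and [mR_A; mR_B] = S·[w10; w11]:
  w00 = 1, w01 = -1/2, w10 = -1, w11 = -1

1 -1/2 -1 -1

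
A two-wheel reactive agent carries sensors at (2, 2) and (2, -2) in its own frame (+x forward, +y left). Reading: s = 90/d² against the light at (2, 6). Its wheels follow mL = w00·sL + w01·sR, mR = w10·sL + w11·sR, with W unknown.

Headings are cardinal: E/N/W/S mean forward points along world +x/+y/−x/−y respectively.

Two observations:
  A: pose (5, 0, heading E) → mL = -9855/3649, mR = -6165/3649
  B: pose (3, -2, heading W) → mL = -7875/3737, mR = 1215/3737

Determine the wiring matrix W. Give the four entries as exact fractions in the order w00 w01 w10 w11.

-1 -1/2 -1 1/2

obs A: pose=(5,0,E) → sL=90/41, sR=90/89, mL=-9855/3649, mR=-6165/3649
obs B: pose=(3,-2,W) → sL=90/101, sR=90/37, mL=-7875/3737, mR=1215/3737
sensor matrix S = [[90/41, 90/89], [90/101, 90/37]]; det S = 60523200/13636313
solve [mL_A; mL_B] = S·[w00; w01] and [mR_A; mR_B] = S·[w10; w11]:
  w00 = -1, w01 = -1/2, w10 = -1, w11 = 1/2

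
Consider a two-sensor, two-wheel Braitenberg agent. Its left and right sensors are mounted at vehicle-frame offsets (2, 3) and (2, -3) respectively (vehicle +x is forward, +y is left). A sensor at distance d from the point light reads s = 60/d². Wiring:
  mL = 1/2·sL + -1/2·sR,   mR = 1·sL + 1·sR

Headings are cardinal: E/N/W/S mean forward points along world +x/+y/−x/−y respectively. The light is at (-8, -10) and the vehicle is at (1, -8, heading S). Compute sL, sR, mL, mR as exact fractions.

left sensor world pos  = (4, -10); dL² = 144
right sensor world pos = (-2, -10); dR² = 36
sL = 60/144 = 5/12
sR = 60/36 = 5/3
mL = 1/2·sL + -1/2·sR = -5/8
mR = 1·sL + 1·sR = 25/12

5/12 5/3 -5/8 25/12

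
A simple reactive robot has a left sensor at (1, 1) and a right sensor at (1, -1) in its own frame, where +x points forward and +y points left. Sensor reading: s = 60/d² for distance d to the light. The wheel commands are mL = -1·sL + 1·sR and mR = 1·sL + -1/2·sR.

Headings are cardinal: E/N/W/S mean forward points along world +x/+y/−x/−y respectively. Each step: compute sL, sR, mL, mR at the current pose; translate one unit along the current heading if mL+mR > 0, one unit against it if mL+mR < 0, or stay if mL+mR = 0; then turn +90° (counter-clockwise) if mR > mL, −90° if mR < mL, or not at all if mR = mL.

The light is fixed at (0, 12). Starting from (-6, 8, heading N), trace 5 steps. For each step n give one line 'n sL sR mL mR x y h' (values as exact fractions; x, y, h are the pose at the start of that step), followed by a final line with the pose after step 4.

n=0: pose=(-6,8,N); sL=30/29, sR=30/17; mL=360/493, mR=75/493; mL+mR=15/17 → advance +1; mR−mL=-285/493 → turn -1·90°
n=1: pose=(-6,9,E); sL=60/29, sR=60/41; mL=-720/1189, mR=1590/1189; mL+mR=30/41 → advance +1; mR−mL=2310/1189 → turn +1·90°
n=2: pose=(-5,9,N); sL=3/2, sR=3; mL=3/2, mR=0; mL+mR=3/2 → advance +1; mR−mL=-3/2 → turn -1·90°
n=3: pose=(-5,10,E); sL=60/17, sR=12/5; mL=-96/85, mR=198/85; mL+mR=6/5 → advance +1; mR−mL=294/85 → turn +1·90°
n=4: pose=(-4,10,N); sL=30/13, sR=6; mL=48/13, mR=-9/13; mL+mR=3 → advance +1; mR−mL=-57/13 → turn -1·90°

0 30/29 30/17 360/493 75/493 -6 8 N
1 60/29 60/41 -720/1189 1590/1189 -6 9 E
2 3/2 3 3/2 0 -5 9 N
3 60/17 12/5 -96/85 198/85 -5 10 E
4 30/13 6 48/13 -9/13 -4 10 N
final -4 11 E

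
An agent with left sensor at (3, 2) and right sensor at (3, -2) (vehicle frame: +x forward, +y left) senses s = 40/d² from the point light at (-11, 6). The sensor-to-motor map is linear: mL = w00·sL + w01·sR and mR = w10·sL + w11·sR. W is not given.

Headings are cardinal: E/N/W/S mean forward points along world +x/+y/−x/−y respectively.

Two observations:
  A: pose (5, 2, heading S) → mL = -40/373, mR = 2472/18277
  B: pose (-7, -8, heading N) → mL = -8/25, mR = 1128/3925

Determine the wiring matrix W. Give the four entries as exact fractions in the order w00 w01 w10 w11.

-1 0 1/2 1/2

obs A: pose=(5,2,S) → sL=40/373, sR=8/49, mL=-40/373, mR=2472/18277
obs B: pose=(-7,-8,N) → sL=8/25, sR=40/157, mL=-8/25, mR=1128/3925
sensor matrix S = [[40/373, 8/49], [8/25, 40/157]]; det S = -1787904/71737225
solve [mL_A; mL_B] = S·[w00; w01] and [mR_A; mR_B] = S·[w10; w11]:
  w00 = -1, w01 = 0, w10 = 1/2, w11 = 1/2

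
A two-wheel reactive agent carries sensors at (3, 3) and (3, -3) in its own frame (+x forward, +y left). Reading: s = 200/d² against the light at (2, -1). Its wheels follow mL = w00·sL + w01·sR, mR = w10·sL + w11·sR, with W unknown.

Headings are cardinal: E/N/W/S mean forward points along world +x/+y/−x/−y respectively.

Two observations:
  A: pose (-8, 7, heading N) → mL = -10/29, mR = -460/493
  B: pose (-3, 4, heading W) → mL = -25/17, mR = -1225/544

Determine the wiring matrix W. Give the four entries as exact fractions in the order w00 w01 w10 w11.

obs A: pose=(-8,7,N) → sL=20/29, sR=20/17, mL=-10/29, mR=-460/493
obs B: pose=(-3,4,W) → sL=50/17, sR=25/16, mL=-25/17, mR=-1225/544
sensor matrix S = [[20/29, 20/17], [50/17, 25/16]]; det S = -79875/33524
solve [mL_A; mL_B] = S·[w00; w01] and [mR_A; mR_B] = S·[w10; w11]:
  w00 = -1/2, w01 = 0, w10 = -1/2, w11 = -1/2

-1/2 0 -1/2 -1/2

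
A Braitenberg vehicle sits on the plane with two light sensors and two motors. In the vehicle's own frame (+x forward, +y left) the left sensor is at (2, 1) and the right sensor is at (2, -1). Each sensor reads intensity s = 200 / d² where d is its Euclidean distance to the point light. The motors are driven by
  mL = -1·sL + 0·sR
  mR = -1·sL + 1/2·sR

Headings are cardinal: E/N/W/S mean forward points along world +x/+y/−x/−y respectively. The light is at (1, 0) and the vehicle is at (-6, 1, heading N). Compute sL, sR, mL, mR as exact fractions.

left sensor world pos  = (-7, 3); dL² = 73
right sensor world pos = (-5, 3); dR² = 45
sL = 200/73 = 200/73
sR = 200/45 = 40/9
mL = -1·sL + 0·sR = -200/73
mR = -1·sL + 1/2·sR = -340/657

200/73 40/9 -200/73 -340/657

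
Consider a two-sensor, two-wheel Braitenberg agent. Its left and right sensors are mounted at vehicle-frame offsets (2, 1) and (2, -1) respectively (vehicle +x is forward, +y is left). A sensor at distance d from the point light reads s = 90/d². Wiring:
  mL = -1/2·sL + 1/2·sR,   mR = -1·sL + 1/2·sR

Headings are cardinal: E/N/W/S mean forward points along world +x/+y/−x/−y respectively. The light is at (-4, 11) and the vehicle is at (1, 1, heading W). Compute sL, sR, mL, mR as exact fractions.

left sensor world pos  = (-1, 0); dL² = 130
right sensor world pos = (-1, 2); dR² = 90
sL = 90/130 = 9/13
sR = 90/90 = 1
mL = -1/2·sL + 1/2·sR = 2/13
mR = -1·sL + 1/2·sR = -5/26

9/13 1 2/13 -5/26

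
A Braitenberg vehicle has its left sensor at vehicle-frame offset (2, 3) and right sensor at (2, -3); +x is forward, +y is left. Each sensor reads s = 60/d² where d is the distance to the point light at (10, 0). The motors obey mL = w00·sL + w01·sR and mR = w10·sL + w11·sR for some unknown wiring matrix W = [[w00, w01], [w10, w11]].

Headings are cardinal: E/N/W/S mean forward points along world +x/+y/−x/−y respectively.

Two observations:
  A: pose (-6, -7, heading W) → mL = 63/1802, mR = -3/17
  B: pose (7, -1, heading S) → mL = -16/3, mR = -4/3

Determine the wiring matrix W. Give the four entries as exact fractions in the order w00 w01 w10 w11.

-1 1 0 -1

obs A: pose=(-6,-7,W) → sL=15/106, sR=3/17, mL=63/1802, mR=-3/17
obs B: pose=(7,-1,S) → sL=20/3, sR=4/3, mL=-16/3, mR=-4/3
sensor matrix S = [[15/106, 3/17], [20/3, 4/3]]; det S = -890/901
solve [mL_A; mL_B] = S·[w00; w01] and [mR_A; mR_B] = S·[w10; w11]:
  w00 = -1, w01 = 1, w10 = 0, w11 = -1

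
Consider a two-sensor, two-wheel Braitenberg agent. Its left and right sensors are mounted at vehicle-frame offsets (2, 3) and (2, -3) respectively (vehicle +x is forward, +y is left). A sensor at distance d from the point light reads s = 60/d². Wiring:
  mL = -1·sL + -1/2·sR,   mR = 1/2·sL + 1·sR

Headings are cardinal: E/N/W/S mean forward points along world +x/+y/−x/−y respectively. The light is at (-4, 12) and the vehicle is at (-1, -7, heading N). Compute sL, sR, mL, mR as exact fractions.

60/289 12/65 -5634/18785 5418/18785

left sensor world pos  = (-4, -5); dL² = 289
right sensor world pos = (2, -5); dR² = 325
sL = 60/289 = 60/289
sR = 60/325 = 12/65
mL = -1·sL + -1/2·sR = -5634/18785
mR = 1/2·sL + 1·sR = 5418/18785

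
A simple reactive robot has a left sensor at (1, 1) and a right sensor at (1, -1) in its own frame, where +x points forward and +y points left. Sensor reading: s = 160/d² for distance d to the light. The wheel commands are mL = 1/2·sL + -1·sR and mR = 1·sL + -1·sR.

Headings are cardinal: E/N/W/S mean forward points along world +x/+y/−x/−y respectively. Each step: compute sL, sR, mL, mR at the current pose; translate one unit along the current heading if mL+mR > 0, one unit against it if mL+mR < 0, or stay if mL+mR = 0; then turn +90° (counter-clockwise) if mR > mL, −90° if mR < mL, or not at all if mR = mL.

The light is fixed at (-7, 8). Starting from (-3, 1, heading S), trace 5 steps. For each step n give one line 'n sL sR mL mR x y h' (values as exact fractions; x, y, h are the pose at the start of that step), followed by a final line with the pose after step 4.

0 160/89 160/73 -8400/6497 -2560/6497 -3 1 S
1 16/5 80/37 -104/185 192/185 -3 2 E
2 160/41 160/61 -1680/2501 3200/2501 -2 2 N
3 40/13 5 -45/13 -25/13 -2 3 W
4 32/17 160/61 -1744/1037 -768/1037 -1 3 S
final -1 4 E

n=0: pose=(-3,1,S); sL=160/89, sR=160/73; mL=-8400/6497, mR=-2560/6497; mL+mR=-10960/6497 → advance -1; mR−mL=80/89 → turn +1·90°
n=1: pose=(-3,2,E); sL=16/5, sR=80/37; mL=-104/185, mR=192/185; mL+mR=88/185 → advance +1; mR−mL=8/5 → turn +1·90°
n=2: pose=(-2,2,N); sL=160/41, sR=160/61; mL=-1680/2501, mR=3200/2501; mL+mR=1520/2501 → advance +1; mR−mL=80/41 → turn +1·90°
n=3: pose=(-2,3,W); sL=40/13, sR=5; mL=-45/13, mR=-25/13; mL+mR=-70/13 → advance -1; mR−mL=20/13 → turn +1·90°
n=4: pose=(-1,3,S); sL=32/17, sR=160/61; mL=-1744/1037, mR=-768/1037; mL+mR=-2512/1037 → advance -1; mR−mL=16/17 → turn +1·90°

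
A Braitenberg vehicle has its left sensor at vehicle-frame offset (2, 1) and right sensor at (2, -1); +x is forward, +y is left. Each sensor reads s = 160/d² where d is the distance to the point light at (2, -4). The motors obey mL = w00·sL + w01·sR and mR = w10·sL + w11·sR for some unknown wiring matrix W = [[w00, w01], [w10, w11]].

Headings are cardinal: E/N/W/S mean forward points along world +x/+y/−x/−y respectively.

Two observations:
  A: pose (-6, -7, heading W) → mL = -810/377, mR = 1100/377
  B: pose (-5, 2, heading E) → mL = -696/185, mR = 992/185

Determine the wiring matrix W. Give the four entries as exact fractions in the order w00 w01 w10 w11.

-1 -1/2 1 1

obs A: pose=(-6,-7,W) → sL=40/29, sR=20/13, mL=-810/377, mR=1100/377
obs B: pose=(-5,2,E) → sL=80/37, sR=16/5, mL=-696/185, mR=992/185
sensor matrix S = [[40/29, 20/13], [80/37, 16/5]]; det S = 15168/13949
solve [mL_A; mL_B] = S·[w00; w01] and [mR_A; mR_B] = S·[w10; w11]:
  w00 = -1, w01 = -1/2, w10 = 1, w11 = 1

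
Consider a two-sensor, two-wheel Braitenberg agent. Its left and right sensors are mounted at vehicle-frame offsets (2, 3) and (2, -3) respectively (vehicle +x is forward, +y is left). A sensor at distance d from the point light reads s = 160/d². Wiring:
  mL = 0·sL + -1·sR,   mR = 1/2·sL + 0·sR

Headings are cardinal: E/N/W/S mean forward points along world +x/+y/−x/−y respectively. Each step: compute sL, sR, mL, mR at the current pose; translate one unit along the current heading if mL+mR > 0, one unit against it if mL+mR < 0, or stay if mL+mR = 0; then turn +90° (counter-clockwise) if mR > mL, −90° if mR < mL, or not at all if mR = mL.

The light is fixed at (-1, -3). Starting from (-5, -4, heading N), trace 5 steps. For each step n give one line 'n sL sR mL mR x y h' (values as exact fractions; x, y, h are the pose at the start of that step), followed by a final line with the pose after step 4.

0 16/5 80 -80 8/5 -5 -4 N
1 160/61 160/37 -160/37 80/61 -5 -5 W
2 10 40/13 -40/13 5 -4 -5 S
3 160 160/37 -160/37 80 -4 -6 E
4 80/13 80 -80 40/13 -3 -6 N
final -3 -7 W

n=0: pose=(-5,-4,N); sL=16/5, sR=80; mL=-80, mR=8/5; mL+mR=-392/5 → advance -1; mR−mL=408/5 → turn +1·90°
n=1: pose=(-5,-5,W); sL=160/61, sR=160/37; mL=-160/37, mR=80/61; mL+mR=-6800/2257 → advance -1; mR−mL=12720/2257 → turn +1·90°
n=2: pose=(-4,-5,S); sL=10, sR=40/13; mL=-40/13, mR=5; mL+mR=25/13 → advance +1; mR−mL=105/13 → turn +1·90°
n=3: pose=(-4,-6,E); sL=160, sR=160/37; mL=-160/37, mR=80; mL+mR=2800/37 → advance +1; mR−mL=3120/37 → turn +1·90°
n=4: pose=(-3,-6,N); sL=80/13, sR=80; mL=-80, mR=40/13; mL+mR=-1000/13 → advance -1; mR−mL=1080/13 → turn +1·90°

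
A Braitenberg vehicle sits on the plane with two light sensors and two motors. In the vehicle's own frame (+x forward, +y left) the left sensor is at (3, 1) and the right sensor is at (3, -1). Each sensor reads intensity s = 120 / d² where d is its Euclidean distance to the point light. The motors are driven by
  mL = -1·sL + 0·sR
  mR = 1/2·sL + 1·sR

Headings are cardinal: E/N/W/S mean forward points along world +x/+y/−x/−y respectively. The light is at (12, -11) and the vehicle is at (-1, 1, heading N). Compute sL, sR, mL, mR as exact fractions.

left sensor world pos  = (-2, 4); dL² = 421
right sensor world pos = (0, 4); dR² = 369
sL = 120/421 = 120/421
sR = 120/369 = 40/123
mL = -1·sL + 0·sR = -120/421
mR = 1/2·sL + 1·sR = 24220/51783

120/421 40/123 -120/421 24220/51783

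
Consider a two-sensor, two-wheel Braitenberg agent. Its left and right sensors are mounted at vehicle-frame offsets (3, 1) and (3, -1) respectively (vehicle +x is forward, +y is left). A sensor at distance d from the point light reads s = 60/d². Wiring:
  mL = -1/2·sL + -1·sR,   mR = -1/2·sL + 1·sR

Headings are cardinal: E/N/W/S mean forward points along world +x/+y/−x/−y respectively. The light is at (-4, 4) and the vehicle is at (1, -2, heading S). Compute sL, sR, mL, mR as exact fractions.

20/39 60/97 -3310/3783 1370/3783

left sensor world pos  = (2, -5); dL² = 117
right sensor world pos = (0, -5); dR² = 97
sL = 60/117 = 20/39
sR = 60/97 = 60/97
mL = -1/2·sL + -1·sR = -3310/3783
mR = -1/2·sL + 1·sR = 1370/3783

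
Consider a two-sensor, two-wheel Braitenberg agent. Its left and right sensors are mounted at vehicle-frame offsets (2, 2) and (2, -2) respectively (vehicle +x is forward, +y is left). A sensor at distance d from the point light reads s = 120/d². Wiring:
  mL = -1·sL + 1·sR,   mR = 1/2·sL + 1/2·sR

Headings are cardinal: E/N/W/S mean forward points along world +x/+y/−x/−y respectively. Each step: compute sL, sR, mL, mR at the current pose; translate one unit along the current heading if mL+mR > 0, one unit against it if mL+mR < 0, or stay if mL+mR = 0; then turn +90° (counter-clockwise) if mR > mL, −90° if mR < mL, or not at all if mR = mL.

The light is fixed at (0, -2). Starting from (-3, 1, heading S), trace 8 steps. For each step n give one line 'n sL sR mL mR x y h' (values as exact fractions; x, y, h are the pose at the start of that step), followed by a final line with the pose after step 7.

n=0: pose=(-3,1,S); sL=60, sR=60/13; mL=-720/13, mR=420/13; mL+mR=-300/13 → advance -1; mR−mL=1140/13 → turn +1·90°
n=1: pose=(-3,2,E); sL=120/37, sR=24; mL=768/37, mR=504/37; mL+mR=1272/37 → advance +1; mR−mL=-264/37 → turn -1·90°
n=2: pose=(-2,2,S); sL=30, sR=6; mL=-24, mR=18; mL+mR=-6 → advance -1; mR−mL=42 → turn +1·90°
n=3: pose=(-2,3,E); sL=120/49, sR=40/3; mL=1600/147, mR=1160/147; mL+mR=920/49 → advance +1; mR−mL=-440/147 → turn -1·90°
n=4: pose=(-1,3,S); sL=12, sR=20/3; mL=-16/3, mR=28/3; mL+mR=4 → advance +1; mR−mL=44/3 → turn +1·90°
n=5: pose=(-1,2,E); sL=120/37, sR=24; mL=768/37, mR=504/37; mL+mR=1272/37 → advance +1; mR−mL=-264/37 → turn -1·90°
n=6: pose=(0,2,S); sL=15, sR=15; mL=0, mR=15; mL+mR=15 → advance +1; mR−mL=15 → turn +1·90°
n=7: pose=(0,1,E); sL=120/29, sR=24; mL=576/29, mR=408/29; mL+mR=984/29 → advance +1; mR−mL=-168/29 → turn -1·90°

0 60 60/13 -720/13 420/13 -3 1 S
1 120/37 24 768/37 504/37 -3 2 E
2 30 6 -24 18 -2 2 S
3 120/49 40/3 1600/147 1160/147 -2 3 E
4 12 20/3 -16/3 28/3 -1 3 S
5 120/37 24 768/37 504/37 -1 2 E
6 15 15 0 15 0 2 S
7 120/29 24 576/29 408/29 0 1 E
final 1 1 S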